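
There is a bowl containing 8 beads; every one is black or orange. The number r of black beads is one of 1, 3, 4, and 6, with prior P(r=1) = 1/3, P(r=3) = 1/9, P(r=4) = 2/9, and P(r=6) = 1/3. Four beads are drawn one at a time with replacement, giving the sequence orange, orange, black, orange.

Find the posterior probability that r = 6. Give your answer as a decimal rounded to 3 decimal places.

0.070

Under each hypothesis, the probability of the observed sequence is: P(data | r = 1) = (7/8)(7/8)(1/8)(7/8) = 0.08374; P(data | r = 3) = (5/8)(5/8)(3/8)(5/8) = 0.091553; P(data | r = 4) = (4/8)(4/8)(4/8)(4/8) = 0.0625; P(data | r = 6) = (2/8)(2/8)(6/8)(2/8) = 0.011719.
Weighting by the prior gives 1/3 · 0.08374 = 0.027913, 1/9 · 0.091553 = 0.010173, 2/9 · 0.0625 = 0.013889, 1/3 · 0.011719 = 0.0039062; these sum to 0.055881.
Hence P(r = 6 | data) = (0.0039062) / (0.055881) = 0.069903.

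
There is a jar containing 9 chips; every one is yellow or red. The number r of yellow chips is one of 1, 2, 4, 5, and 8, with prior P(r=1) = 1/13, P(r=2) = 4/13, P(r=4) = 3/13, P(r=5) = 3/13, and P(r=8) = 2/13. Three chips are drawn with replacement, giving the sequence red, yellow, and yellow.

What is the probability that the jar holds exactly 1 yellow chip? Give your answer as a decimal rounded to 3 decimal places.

0.010

The likelihood of the observed sequence under each hypothesis: P(data | r = 1) = (8/9)(1/9)(1/9) = 0.010974; P(data | r = 2) = (7/9)(2/9)(2/9) = 0.038409; P(data | r = 4) = (5/9)(4/9)(4/9) = 0.10974; P(data | r = 5) = (4/9)(5/9)(5/9) = 0.13717; P(data | r = 8) = (1/9)(8/9)(8/9) = 0.087791.
Weighting by the prior gives 1/13 · 0.010974 = 0.00084415, 4/13 · 0.038409 = 0.011818, 3/13 · 0.10974 = 0.025324, 3/13 · 0.13717 = 0.031656, 2/13 · 0.087791 = 0.013506; summing to 0.083149.
Therefore the posterior P(r = 1 | data) = (0.00084415) / (0.083149) = 0.010152.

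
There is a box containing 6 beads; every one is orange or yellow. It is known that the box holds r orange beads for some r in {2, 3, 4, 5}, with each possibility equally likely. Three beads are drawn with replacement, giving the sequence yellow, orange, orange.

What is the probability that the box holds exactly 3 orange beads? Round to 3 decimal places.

0.270

Under each hypothesis, the probability of the observed sequence is: P(data | r = 2) = (4/6)(2/6)(2/6) = 2/27; P(data | r = 3) = (3/6)(3/6)(3/6) = 1/8; P(data | r = 4) = (2/6)(4/6)(4/6) = 4/27; P(data | r = 5) = (1/6)(5/6)(5/6) = 25/216.
Weighting by the prior gives 1/4 · 2/27 = 1/54, 1/4 · 1/8 = 1/32, 1/4 · 4/27 = 1/27, 1/4 · 25/216 = 25/864; summing to 25/216.
By Bayes' rule, P(r = 3 | data) = (1/32) / (25/216) = 27/100.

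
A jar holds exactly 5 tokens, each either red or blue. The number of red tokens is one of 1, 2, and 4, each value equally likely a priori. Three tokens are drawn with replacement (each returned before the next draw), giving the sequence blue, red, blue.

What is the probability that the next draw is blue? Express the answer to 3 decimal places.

For each hypothesis, P(data | H) works out to: P(data | r = 1) = (4/5)(1/5)(4/5) = 16/125; P(data | r = 2) = (3/5)(2/5)(3/5) = 18/125; P(data | r = 4) = (1/5)(4/5)(1/5) = 4/125.
Multiplying each by its prior: 1/3 · 16/125 = 16/375, 1/3 · 18/125 = 6/125, 1/3 · 4/125 = 4/375; with total 38/375.
Dividing through by the total gives posterior P(r = 1 | data) = 8/19, P(r = 2 | data) = 9/19, P(r = 4 | data) = 2/19.
Averaging over the posterior, P(blue next | data) = (4/5)(8/19) + (3/5)(9/19) + (1/5)(2/19) = 61/95.

0.642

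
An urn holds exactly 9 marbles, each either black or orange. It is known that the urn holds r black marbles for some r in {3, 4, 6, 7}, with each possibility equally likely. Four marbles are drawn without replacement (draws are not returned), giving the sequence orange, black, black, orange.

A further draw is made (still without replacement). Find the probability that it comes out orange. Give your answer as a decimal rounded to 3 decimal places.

The likelihood of the observed sequence under each hypothesis: P(data | r = 3) = (6/9)(3/8)(2/7)(5/6) = 5/84; P(data | r = 4) = (5/9)(4/8)(3/7)(4/6) = 5/63; P(data | r = 6) = (3/9)(6/8)(5/7)(2/6) = 5/84; P(data | r = 7) = (2/9)(7/8)(6/7)(1/6) = 1/36.
Multiplying each by its prior: 1/4 · 5/84 = 5/336, 1/4 · 5/63 = 5/252, 1/4 · 5/84 = 5/336, 1/4 · 1/36 = 1/144; with total 19/336.
Normalising, the posterior is P(r = 3 | data) = 5/19, P(r = 4 | data) = 20/57, P(r = 6 | data) = 5/19, P(r = 7 | data) = 7/57.
The predictive probability is P(orange next | data) = (4/5)(5/19) + (3/5)(20/57) + (1/5)(5/19) + (0)(7/57) = 9/19.

0.474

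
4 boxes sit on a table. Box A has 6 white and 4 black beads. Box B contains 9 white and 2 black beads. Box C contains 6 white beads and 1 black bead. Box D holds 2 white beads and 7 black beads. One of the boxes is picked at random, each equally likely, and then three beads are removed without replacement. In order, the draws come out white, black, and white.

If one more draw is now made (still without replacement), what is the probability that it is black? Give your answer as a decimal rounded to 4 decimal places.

Under each hypothesis, the probability of the observed sequence is: P(data | box A) = (6/10)(4/9)(5/8) = 0.16667; P(data | box B) = (9/11)(2/10)(8/9) = 0.14545; P(data | box C) = (6/7)(1/6)(5/5) = 0.14286; P(data | box D) = (2/9)(7/8)(1/7) = 0.027778.
Weighting by the prior gives 1/4 · 0.16667 = 0.041667, 1/4 · 0.14545 = 0.036364, 1/4 · 0.14286 = 0.035714, 1/4 · 0.027778 = 0.0069444; with total 0.12069.
Normalising, the posterior is P(box A | data) = 0.34524, P(box B | data) = 0.3013, P(box C | data) = 0.29592, P(box D | data) = 0.05754.
Averaging over the posterior, P(black next | data) = (3/7)(0.34524) + (1/8)(0.3013) + (0)(0.29592) + (1)(0.05754) = 0.24316.

0.2432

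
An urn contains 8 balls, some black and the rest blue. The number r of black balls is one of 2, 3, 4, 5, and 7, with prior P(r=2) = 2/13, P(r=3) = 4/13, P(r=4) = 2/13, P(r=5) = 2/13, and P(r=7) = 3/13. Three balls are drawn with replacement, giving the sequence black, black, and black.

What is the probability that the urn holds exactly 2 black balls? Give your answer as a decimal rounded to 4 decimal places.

Compute the likelihood of the observed sequence for each case: P(data | r = 2) = (2/8)(2/8)(2/8) = 0.015625; P(data | r = 3) = (3/8)(3/8)(3/8) = 0.052734; P(data | r = 4) = (4/8)(4/8)(4/8) = 0.125; P(data | r = 5) = (5/8)(5/8)(5/8) = 0.24414; P(data | r = 7) = (7/8)(7/8)(7/8) = 0.66992.
The prior-weighted likelihoods are 2/13 · 0.015625 = 0.0024038, 4/13 · 0.052734 = 0.016226, 2/13 · 0.125 = 0.019231, 2/13 · 0.24414 = 0.03756, 3/13 · 0.66992 = 0.1546; these sum to 0.23002.
By Bayes' rule, P(r = 2 | data) = (0.0024038) / (0.23002) = 0.010451.

0.0105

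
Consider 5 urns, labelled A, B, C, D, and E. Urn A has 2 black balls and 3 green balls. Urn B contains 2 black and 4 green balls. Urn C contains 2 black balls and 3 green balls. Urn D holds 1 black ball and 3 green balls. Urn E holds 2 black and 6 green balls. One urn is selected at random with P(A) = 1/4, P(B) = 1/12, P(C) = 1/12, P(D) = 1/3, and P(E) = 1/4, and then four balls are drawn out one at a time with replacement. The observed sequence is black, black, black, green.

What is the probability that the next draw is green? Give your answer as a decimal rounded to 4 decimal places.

For each hypothesis, P(data | H) works out to: P(data | urn A) = (2/5)(2/5)(2/5)(3/5) = 0.0384; P(data | urn B) = (2/6)(2/6)(2/6)(4/6) = 0.024691; P(data | urn C) = (2/5)(2/5)(2/5)(3/5) = 0.0384; P(data | urn D) = (1/4)(1/4)(1/4)(3/4) = 0.011719; P(data | urn E) = (2/8)(2/8)(2/8)(6/8) = 0.011719.
The prior-weighted likelihoods are 1/4 · 0.0384 = 0.0096, 1/12 · 0.024691 = 0.0020576, 1/12 · 0.0384 = 0.0032, 1/3 · 0.011719 = 0.0039062, 1/4 · 0.011719 = 0.0029297; with total 0.021694.
The posterior is then P(urn A | data) = 0.44253, P(urn B | data) = 0.094849, P(urn C | data) = 0.14751, P(urn D | data) = 0.18007, P(urn E | data) = 0.13505.
So P(green next | data) = Σ P(green next | H) P(H | data) = (3/5)(0.44253) + (2/3)(0.094849) + (3/5)(0.14751) + (3/4)(0.18007) + (3/4)(0.13505) = 0.65359.

0.6536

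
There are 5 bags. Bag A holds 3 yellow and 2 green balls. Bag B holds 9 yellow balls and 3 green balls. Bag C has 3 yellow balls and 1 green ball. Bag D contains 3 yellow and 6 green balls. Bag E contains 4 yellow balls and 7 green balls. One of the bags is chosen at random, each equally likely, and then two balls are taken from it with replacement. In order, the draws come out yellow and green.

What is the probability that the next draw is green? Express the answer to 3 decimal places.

For each hypothesis, P(data | H) works out to: P(data | bag A) = (3/5)(2/5) = 0.24; P(data | bag B) = (9/12)(3/12) = 0.1875; P(data | bag C) = (3/4)(1/4) = 0.1875; P(data | bag D) = (3/9)(6/9) = 0.22222; P(data | bag E) = (4/11)(7/11) = 0.2314.
The prior-weighted likelihoods are 1/5 · 0.24 = 0.048, 1/5 · 0.1875 = 0.0375, 1/5 · 0.1875 = 0.0375, 1/5 · 0.22222 = 0.044444, 1/5 · 0.2314 = 0.046281; with total 0.21373.
Normalising, the posterior is P(bag A | data) = 0.22459, P(bag B | data) = 0.17546, P(bag C | data) = 0.17546, P(bag D | data) = 0.20795, P(bag E | data) = 0.21654.
The predictive probability is P(green next | data) = (2/5)(0.22459) + (1/4)(0.17546) + (1/4)(0.17546) + (2/3)(0.20795) + (7/11)(0.21654) = 0.454.

0.454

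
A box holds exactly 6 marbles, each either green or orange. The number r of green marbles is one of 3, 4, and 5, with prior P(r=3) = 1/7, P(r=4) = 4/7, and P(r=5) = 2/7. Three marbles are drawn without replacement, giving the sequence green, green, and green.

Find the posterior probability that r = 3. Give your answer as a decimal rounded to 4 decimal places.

0.0270

The likelihood of the observed sequence under each hypothesis: P(data | r = 3) = (3/6)(2/5)(1/4) = 1/20; P(data | r = 4) = (4/6)(3/5)(2/4) = 1/5; P(data | r = 5) = (5/6)(4/5)(3/4) = 1/2.
The prior-weighted likelihoods are 1/7 · 1/20 = 1/140, 4/7 · 1/5 = 4/35, 2/7 · 1/2 = 1/7; these sum to 37/140.
By Bayes' rule, P(r = 3 | data) = (1/140) / (37/140) = 1/37.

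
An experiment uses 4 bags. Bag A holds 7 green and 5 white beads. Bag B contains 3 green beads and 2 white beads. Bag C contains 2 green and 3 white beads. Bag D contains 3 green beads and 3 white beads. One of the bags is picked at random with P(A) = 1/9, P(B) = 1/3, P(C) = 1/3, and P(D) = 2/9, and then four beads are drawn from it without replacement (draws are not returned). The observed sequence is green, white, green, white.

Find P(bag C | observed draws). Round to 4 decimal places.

The likelihood of the observed sequence under each hypothesis: P(data | bag A) = (7/12)(5/11)(6/10)(4/9) = 0.070707; P(data | bag B) = (3/5)(2/4)(2/3)(1/2) = 0.1; P(data | bag C) = (2/5)(3/4)(1/3)(2/2) = 0.1; P(data | bag D) = (3/6)(3/5)(2/4)(2/3) = 0.1.
The prior-weighted likelihoods are 1/9 · 0.070707 = 0.0078563, 1/3 · 0.1 = 0.033333, 1/3 · 0.1 = 0.033333, 2/9 · 0.1 = 0.022222; with total 0.096745.
So P(bag C | data) = (0.033333) / (0.096745) = 0.34455.

0.3445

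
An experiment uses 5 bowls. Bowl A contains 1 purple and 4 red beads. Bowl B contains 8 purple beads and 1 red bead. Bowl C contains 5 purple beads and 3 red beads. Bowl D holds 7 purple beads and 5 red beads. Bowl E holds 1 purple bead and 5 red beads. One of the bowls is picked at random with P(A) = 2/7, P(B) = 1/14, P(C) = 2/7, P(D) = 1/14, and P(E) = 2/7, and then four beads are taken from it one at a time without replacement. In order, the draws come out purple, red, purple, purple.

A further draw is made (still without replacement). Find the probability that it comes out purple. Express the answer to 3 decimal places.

0.588

Under each hypothesis, the probability of the observed sequence is: P(data | bowl A) = (1/5)(4/4)(0/3) = 0; P(data | bowl B) = (8/9)(1/8)(7/7)(6/6) = 0.11111; P(data | bowl C) = (5/8)(3/7)(4/6)(3/5) = 0.10714; P(data | bowl D) = (7/12)(5/11)(6/10)(5/9) = 0.088384; P(data | bowl E) = (1/6)(5/5)(0/4) = 0.
Multiplying each by its prior: 2/7 · 0 = 0, 1/14 · 0.11111 = 0.0079365, 2/7 · 0.10714 = 0.030612, 1/14 · 0.088384 = 0.0063131, 2/7 · 0 = 0; summing to 0.044862.
Dividing through by the total gives posterior P(bowl A | data) = 0, P(bowl B | data) = 0.17691, P(bowl C | data) = 0.68237, P(bowl D | data) = 0.14072, P(bowl E | data) = 0.
The predictive probability is P(purple next | data) = (1)(0.17691) + (1/2)(0.68237) + (1/2)(0.14072) = 0.58845.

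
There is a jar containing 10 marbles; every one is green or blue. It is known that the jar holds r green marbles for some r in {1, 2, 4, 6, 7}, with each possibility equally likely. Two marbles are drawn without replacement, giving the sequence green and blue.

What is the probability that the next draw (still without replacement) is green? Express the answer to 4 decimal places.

Compute the likelihood of the observed sequence for each case: P(data | r = 1) = (1/10)(9/9) = 1/10; P(data | r = 2) = (2/10)(8/9) = 8/45; P(data | r = 4) = (4/10)(6/9) = 4/15; P(data | r = 6) = (6/10)(4/9) = 4/15; P(data | r = 7) = (7/10)(3/9) = 7/30.
The prior-weighted likelihoods are 1/5 · 1/10 = 1/50, 1/5 · 8/45 = 8/225, 1/5 · 4/15 = 4/75, 1/5 · 4/15 = 4/75, 1/5 · 7/30 = 7/150; summing to 47/225.
Normalising, the posterior is P(r = 1 | data) = 9/94, P(r = 2 | data) = 8/47, P(r = 4 | data) = 12/47, P(r = 6 | data) = 12/47, P(r = 7 | data) = 21/94.
Averaging over the posterior, P(green next | data) = (0)(9/94) + (1/8)(8/47) + (3/8)(12/47) + (5/8)(12/47) + (3/4)(21/94) = 167/376.

0.4441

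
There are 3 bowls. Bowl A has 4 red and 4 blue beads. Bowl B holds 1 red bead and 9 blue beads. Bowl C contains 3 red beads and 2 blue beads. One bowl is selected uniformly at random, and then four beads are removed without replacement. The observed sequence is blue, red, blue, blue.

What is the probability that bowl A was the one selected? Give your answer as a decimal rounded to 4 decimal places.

0.3636

For each hypothesis, P(data | H) works out to: P(data | bowl A) = (4/8)(4/7)(3/6)(2/5) = 2/35; P(data | bowl B) = (9/10)(1/9)(8/8)(7/7) = 1/10; P(data | bowl C) = (2/5)(3/4)(1/3)(0/2) = 0.
Weighting by the prior gives 1/3 · 2/35 = 2/105, 1/3 · 1/10 = 1/30, 1/3 · 0 = 0; summing to 11/210.
So P(bowl A | data) = (2/105) / (11/210) = 4/11.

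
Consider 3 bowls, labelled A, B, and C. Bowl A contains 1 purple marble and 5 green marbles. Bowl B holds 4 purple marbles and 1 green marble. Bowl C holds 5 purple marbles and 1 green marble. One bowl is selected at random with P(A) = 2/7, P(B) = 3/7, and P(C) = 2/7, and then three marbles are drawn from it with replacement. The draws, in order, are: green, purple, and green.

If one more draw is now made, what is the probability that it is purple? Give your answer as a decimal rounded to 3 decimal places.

0.412

For each hypothesis, P(data | H) works out to: P(data | bowl A) = (5/6)(1/6)(5/6) = 0.11574; P(data | bowl B) = (1/5)(4/5)(1/5) = 0.032; P(data | bowl C) = (1/6)(5/6)(1/6) = 0.023148.
The prior-weighted likelihoods are 2/7 · 0.11574 = 0.033069, 3/7 · 0.032 = 0.013714, 2/7 · 0.023148 = 0.0066138; summing to 0.053397.
The posterior is then P(bowl A | data) = 0.6193, P(bowl B | data) = 0.25684, P(bowl C | data) = 0.12386.
So P(purple next | data) = Σ P(purple next | H) P(H | data) = (1/6)(0.6193) + (4/5)(0.25684) + (5/6)(0.12386) = 0.4119.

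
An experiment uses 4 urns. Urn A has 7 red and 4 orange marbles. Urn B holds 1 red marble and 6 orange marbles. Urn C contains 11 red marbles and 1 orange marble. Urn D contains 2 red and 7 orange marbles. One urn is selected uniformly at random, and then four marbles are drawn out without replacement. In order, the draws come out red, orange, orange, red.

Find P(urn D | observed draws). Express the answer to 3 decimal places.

For each hypothesis, P(data | H) works out to: P(data | urn A) = (7/11)(4/10)(3/9)(6/8) = 0.063636; P(data | urn B) = (1/7)(6/6)(5/5)(0/4) = 0; P(data | urn C) = (11/12)(1/11)(0/10) = 0; P(data | urn D) = (2/9)(7/8)(6/7)(1/6) = 0.027778.
Weighting by the prior gives 1/4 · 0.063636 = 0.015909, 1/4 · 0 = 0, 1/4 · 0 = 0, 1/4 · 0.027778 = 0.0069444; these sum to 0.022854.
By Bayes' rule, P(urn D | data) = (0.0069444) / (0.022854) = 0.30387.

0.304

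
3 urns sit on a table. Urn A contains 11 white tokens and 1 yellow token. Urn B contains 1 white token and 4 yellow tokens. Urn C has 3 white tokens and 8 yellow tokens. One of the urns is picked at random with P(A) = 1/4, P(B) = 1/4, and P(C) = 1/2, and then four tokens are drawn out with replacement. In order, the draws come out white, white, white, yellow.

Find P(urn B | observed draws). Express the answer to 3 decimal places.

0.064

Under each hypothesis, the probability of the observed sequence is: P(data | urn A) = (11/12)(11/12)(11/12)(1/12) = 0.064188; P(data | urn B) = (1/5)(1/5)(1/5)(4/5) = 0.0064; P(data | urn C) = (3/11)(3/11)(3/11)(8/11) = 0.014753.
Weighting by the prior gives 1/4 · 0.064188 = 0.016047, 1/4 · 0.0064 = 0.0016, 1/2 · 0.014753 = 0.0073765; these sum to 0.025024.
So P(urn B | data) = (0.0016) / (0.025024) = 0.06394.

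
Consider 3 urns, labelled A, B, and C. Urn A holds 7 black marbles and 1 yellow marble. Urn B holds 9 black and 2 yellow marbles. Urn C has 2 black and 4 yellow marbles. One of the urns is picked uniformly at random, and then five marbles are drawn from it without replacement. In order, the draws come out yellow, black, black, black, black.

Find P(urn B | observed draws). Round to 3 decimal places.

For each hypothesis, P(data | H) works out to: P(data | urn A) = (1/8)(7/7)(6/6)(5/5)(4/4) = 0.125; P(data | urn B) = (2/11)(9/10)(8/9)(7/8)(6/7) = 0.10909; P(data | urn C) = (4/6)(2/5)(1/4)(0/3) = 0.
Multiplying each by its prior: 1/3 · 0.125 = 0.041667, 1/3 · 0.10909 = 0.036364, 1/3 · 0 = 0; these sum to 0.07803.
Hence P(urn B | data) = (0.036364) / (0.07803) = 0.46602.

0.466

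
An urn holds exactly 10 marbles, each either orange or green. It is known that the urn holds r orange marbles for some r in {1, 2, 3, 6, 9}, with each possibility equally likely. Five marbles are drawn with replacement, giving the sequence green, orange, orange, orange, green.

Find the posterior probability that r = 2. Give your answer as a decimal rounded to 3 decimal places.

0.084

The likelihood of the observed sequence under each hypothesis: P(data | r = 1) = (9/10)(1/10)(1/10)(1/10)(9/10) = 0.00081; P(data | r = 2) = (8/10)(2/10)(2/10)(2/10)(8/10) = 0.00512; P(data | r = 3) = (7/10)(3/10)(3/10)(3/10)(7/10) = 0.01323; P(data | r = 6) = (4/10)(6/10)(6/10)(6/10)(4/10) = 0.03456; P(data | r = 9) = (1/10)(9/10)(9/10)(9/10)(1/10) = 0.00729.
The prior-weighted likelihoods are 1/5 · 0.00081 = 0.000162, 1/5 · 0.00512 = 0.001024, 1/5 · 0.01323 = 0.002646, 1/5 · 0.03456 = 0.006912, 1/5 · 0.00729 = 0.001458; with total 0.012202.
So P(r = 2 | data) = (0.001024) / (0.012202) = 0.083921.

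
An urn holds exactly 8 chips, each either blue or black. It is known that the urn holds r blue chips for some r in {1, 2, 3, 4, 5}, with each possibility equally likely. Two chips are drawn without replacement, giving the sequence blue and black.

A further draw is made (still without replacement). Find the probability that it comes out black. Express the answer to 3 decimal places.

0.615

For each hypothesis, P(data | H) works out to: P(data | r = 1) = (1/8)(7/7) = 1/8; P(data | r = 2) = (2/8)(6/7) = 3/14; P(data | r = 3) = (3/8)(5/7) = 15/56; P(data | r = 4) = (4/8)(4/7) = 2/7; P(data | r = 5) = (5/8)(3/7) = 15/56.
The prior-weighted likelihoods are 1/5 · 1/8 = 1/40, 1/5 · 3/14 = 3/70, 1/5 · 15/56 = 3/56, 1/5 · 2/7 = 2/35, 1/5 · 15/56 = 3/56; summing to 13/56.
Normalising, the posterior is P(r = 1 | data) = 7/65, P(r = 2 | data) = 12/65, P(r = 3 | data) = 3/13, P(r = 4 | data) = 16/65, P(r = 5 | data) = 3/13.
Averaging over the posterior, P(black next | data) = (1)(7/65) + (5/6)(12/65) + (2/3)(3/13) + (1/2)(16/65) + (1/3)(3/13) = 8/13.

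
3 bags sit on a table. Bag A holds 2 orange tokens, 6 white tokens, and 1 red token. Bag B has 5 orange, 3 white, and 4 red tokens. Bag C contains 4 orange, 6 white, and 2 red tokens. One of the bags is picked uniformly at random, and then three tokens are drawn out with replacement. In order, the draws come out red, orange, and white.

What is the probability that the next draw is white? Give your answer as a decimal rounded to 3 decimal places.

0.425

For each hypothesis, P(data | H) works out to: P(data | bag A) = (1/9)(2/9)(6/9) = 0.016461; P(data | bag B) = (4/12)(5/12)(3/12) = 0.034722; P(data | bag C) = (2/12)(4/12)(6/12) = 0.027778.
Weighting by the prior gives 1/3 · 0.016461 = 0.005487, 1/3 · 0.034722 = 0.011574, 1/3 · 0.027778 = 0.0092593; these sum to 0.02632.
Normalising, the posterior is P(bag A | data) = 0.20847, P(bag B | data) = 0.43974, P(bag C | data) = 0.35179.
The predictive probability is P(white next | data) = (2/3)(0.20847) + (1/4)(0.43974) + (1/2)(0.35179) = 0.42481.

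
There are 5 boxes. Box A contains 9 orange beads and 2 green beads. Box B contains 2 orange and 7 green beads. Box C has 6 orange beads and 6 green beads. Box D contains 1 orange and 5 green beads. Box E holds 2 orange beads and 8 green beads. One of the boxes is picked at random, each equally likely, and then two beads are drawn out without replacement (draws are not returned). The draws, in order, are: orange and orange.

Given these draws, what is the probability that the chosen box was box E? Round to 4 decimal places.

Under each hypothesis, the probability of the observed sequence is: P(data | box A) = (9/11)(8/10) = 36/55; P(data | box B) = (2/9)(1/8) = 1/36; P(data | box C) = (6/12)(5/11) = 5/22; P(data | box D) = (1/6)(0/5) = 0; P(data | box E) = (2/10)(1/9) = 1/45.
Weighting by the prior gives 1/5 · 36/55 = 36/275, 1/5 · 1/36 = 1/180, 1/5 · 5/22 = 1/22, 1/5 · 0 = 0, 1/5 · 1/45 = 1/225; these sum to 41/220.
Therefore the posterior P(box E | data) = (1/225) / (41/220) = 44/1845.

0.0238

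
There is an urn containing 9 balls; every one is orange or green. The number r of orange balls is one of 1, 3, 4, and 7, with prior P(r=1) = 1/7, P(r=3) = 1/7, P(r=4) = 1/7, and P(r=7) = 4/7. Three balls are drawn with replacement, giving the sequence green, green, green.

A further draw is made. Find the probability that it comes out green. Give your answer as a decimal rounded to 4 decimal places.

For each hypothesis, P(data | H) works out to: P(data | r = 1) = (8/9)(8/9)(8/9) = 0.70233; P(data | r = 3) = (6/9)(6/9)(6/9) = 0.2963; P(data | r = 4) = (5/9)(5/9)(5/9) = 0.17147; P(data | r = 7) = (2/9)(2/9)(2/9) = 0.010974.
Multiplying each by its prior: 1/7 · 0.70233 = 0.10033, 1/7 · 0.2963 = 0.042328, 1/7 · 0.17147 = 0.024495, 4/7 · 0.010974 = 0.0062708; with total 0.17343.
Normalising, the posterior is P(r = 1 | data) = 0.57853, P(r = 3 | data) = 0.24407, P(r = 4 | data) = 0.14124, P(r = 7 | data) = 0.036158.
The predictive probability is P(green next | data) = (8/9)(0.57853) + (2/3)(0.24407) + (5/9)(0.14124) + (2/9)(0.036158) = 0.76347.

0.7635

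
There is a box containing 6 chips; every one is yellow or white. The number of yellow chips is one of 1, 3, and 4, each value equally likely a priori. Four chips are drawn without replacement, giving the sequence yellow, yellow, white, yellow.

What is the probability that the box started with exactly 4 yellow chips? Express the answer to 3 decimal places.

The likelihood of the observed sequence under each hypothesis: P(data | r = 1) = (1/6)(0/5) = 0; P(data | r = 3) = (3/6)(2/5)(3/4)(1/3) = 1/20; P(data | r = 4) = (4/6)(3/5)(2/4)(2/3) = 2/15.
Multiplying each by its prior: 1/3 · 0 = 0, 1/3 · 1/20 = 1/60, 1/3 · 2/15 = 2/45; these sum to 11/180.
Hence P(r = 4 | data) = (2/45) / (11/180) = 8/11.

0.727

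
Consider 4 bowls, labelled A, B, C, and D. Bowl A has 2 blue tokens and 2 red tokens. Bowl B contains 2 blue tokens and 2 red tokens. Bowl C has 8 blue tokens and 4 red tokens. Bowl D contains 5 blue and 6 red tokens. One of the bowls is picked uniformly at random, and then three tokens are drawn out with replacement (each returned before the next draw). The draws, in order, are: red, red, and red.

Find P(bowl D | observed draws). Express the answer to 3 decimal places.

For each hypothesis, P(data | H) works out to: P(data | bowl A) = (2/4)(2/4)(2/4) = 0.125; P(data | bowl B) = (2/4)(2/4)(2/4) = 0.125; P(data | bowl C) = (4/12)(4/12)(4/12) = 0.037037; P(data | bowl D) = (6/11)(6/11)(6/11) = 0.16228.
Weighting by the prior gives 1/4 · 0.125 = 0.03125, 1/4 · 0.125 = 0.03125, 1/4 · 0.037037 = 0.0092593, 1/4 · 0.16228 = 0.040571; these sum to 0.11233.
Hence P(bowl D | data) = (0.040571) / (0.11233) = 0.36118.

0.361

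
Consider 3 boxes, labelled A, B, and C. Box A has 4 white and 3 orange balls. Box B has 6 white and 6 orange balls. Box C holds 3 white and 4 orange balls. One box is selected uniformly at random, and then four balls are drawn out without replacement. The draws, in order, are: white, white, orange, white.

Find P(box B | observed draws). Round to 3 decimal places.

0.347

For each hypothesis, P(data | H) works out to: P(data | box A) = (4/7)(3/6)(3/5)(2/4) = 0.085714; P(data | box B) = (6/12)(5/11)(6/10)(4/9) = 0.060606; P(data | box C) = (3/7)(2/6)(4/5)(1/4) = 0.028571.
Multiplying each by its prior: 1/3 · 0.085714 = 0.028571, 1/3 · 0.060606 = 0.020202, 1/3 · 0.028571 = 0.0095238; these sum to 0.058297.
So P(box B | data) = (0.020202) / (0.058297) = 0.34653.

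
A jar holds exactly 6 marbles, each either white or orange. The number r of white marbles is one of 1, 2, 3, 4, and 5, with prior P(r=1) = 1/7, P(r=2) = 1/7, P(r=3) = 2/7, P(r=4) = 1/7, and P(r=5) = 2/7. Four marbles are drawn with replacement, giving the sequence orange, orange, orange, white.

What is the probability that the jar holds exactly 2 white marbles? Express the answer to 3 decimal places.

The likelihood of the observed sequence under each hypothesis: P(data | r = 1) = (5/6)(5/6)(5/6)(1/6) = 0.096451; P(data | r = 2) = (4/6)(4/6)(4/6)(2/6) = 0.098765; P(data | r = 3) = (3/6)(3/6)(3/6)(3/6) = 0.0625; P(data | r = 4) = (2/6)(2/6)(2/6)(4/6) = 0.024691; P(data | r = 5) = (1/6)(1/6)(1/6)(5/6) = 0.003858.
The prior-weighted likelihoods are 1/7 · 0.096451 = 0.013779, 1/7 · 0.098765 = 0.014109, 2/7 · 0.0625 = 0.017857, 1/7 · 0.024691 = 0.0035273, 2/7 · 0.003858 = 0.0011023; summing to 0.050375.
Therefore the posterior P(r = 2 | data) = (0.014109) / (0.050375) = 0.28009.

0.280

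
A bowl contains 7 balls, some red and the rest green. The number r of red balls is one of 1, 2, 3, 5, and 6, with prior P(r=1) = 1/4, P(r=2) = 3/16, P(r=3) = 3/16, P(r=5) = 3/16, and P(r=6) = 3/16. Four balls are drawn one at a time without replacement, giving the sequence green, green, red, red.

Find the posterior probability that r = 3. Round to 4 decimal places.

For each hypothesis, P(data | H) works out to: P(data | r = 1) = (6/7)(5/6)(1/5)(0/4) = 0; P(data | r = 2) = (5/7)(4/6)(2/5)(1/4) = 1/21; P(data | r = 3) = (4/7)(3/6)(3/5)(2/4) = 3/35; P(data | r = 5) = (2/7)(1/6)(5/5)(4/4) = 1/21; P(data | r = 6) = (1/7)(0/6) = 0.
The prior-weighted likelihoods are 1/4 · 0 = 0, 3/16 · 1/21 = 1/112, 3/16 · 3/35 = 9/560, 3/16 · 1/21 = 1/112, 3/16 · 0 = 0; these sum to 19/560.
Therefore the posterior P(r = 3 | data) = (9/560) / (19/560) = 9/19.

0.4737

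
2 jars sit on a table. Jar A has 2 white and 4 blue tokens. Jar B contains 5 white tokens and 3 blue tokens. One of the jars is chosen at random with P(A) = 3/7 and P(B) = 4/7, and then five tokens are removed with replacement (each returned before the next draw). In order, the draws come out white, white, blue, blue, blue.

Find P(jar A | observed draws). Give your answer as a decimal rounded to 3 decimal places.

0.545

For each hypothesis, P(data | H) works out to: P(data | jar A) = (2/6)(2/6)(4/6)(4/6)(4/6) = 0.032922; P(data | jar B) = (5/8)(5/8)(3/8)(3/8)(3/8) = 0.020599.
Multiplying each by its prior: 3/7 · 0.032922 = 0.014109, 4/7 · 0.020599 = 0.011771; summing to 0.02588.
By Bayes' rule, P(jar A | data) = (0.014109) / (0.02588) = 0.54517.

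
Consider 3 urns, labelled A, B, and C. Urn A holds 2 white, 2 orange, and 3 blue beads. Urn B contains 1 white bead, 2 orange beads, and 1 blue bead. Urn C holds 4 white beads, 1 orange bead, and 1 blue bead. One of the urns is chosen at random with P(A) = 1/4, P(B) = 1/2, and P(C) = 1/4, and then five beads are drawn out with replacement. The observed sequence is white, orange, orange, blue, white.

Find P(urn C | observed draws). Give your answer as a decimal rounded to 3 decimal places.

0.162

The likelihood of the observed sequence under each hypothesis: P(data | urn A) = (2/7)(2/7)(2/7)(3/7)(2/7) = 0.002856; P(data | urn B) = (1/4)(2/4)(2/4)(1/4)(1/4) = 0.0039062; P(data | urn C) = (4/6)(1/6)(1/6)(1/6)(4/6) = 0.0020576.
Weighting by the prior gives 1/4 · 0.002856 = 0.00071399, 1/2 · 0.0039062 = 0.0019531, 1/4 · 0.0020576 = 0.0005144; summing to 0.0031815.
Therefore the posterior P(urn C | data) = (0.0005144) / (0.0031815) = 0.16168.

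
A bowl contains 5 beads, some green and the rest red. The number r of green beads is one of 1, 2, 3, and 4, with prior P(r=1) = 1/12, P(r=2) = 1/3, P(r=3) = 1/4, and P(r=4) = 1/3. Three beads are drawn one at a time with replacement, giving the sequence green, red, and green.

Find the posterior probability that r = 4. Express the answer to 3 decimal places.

Compute the likelihood of the observed sequence for each case: P(data | r = 1) = (1/5)(4/5)(1/5) = 4/125; P(data | r = 2) = (2/5)(3/5)(2/5) = 12/125; P(data | r = 3) = (3/5)(2/5)(3/5) = 18/125; P(data | r = 4) = (4/5)(1/5)(4/5) = 16/125.
Multiplying each by its prior: 1/12 · 4/125 = 1/375, 1/3 · 12/125 = 4/125, 1/4 · 18/125 = 9/250, 1/3 · 16/125 = 16/375; these sum to 17/150.
So P(r = 4 | data) = (16/375) / (17/150) = 32/85.

0.376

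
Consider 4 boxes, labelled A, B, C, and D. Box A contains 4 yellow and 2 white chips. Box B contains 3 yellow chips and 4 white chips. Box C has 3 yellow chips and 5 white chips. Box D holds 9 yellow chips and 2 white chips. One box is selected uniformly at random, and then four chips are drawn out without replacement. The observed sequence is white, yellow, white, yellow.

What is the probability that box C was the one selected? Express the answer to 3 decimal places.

Compute the likelihood of the observed sequence for each case: P(data | box A) = (2/6)(4/5)(1/4)(3/3) = 0.066667; P(data | box B) = (4/7)(3/6)(3/5)(2/4) = 0.085714; P(data | box C) = (5/8)(3/7)(4/6)(2/5) = 0.071429; P(data | box D) = (2/11)(9/10)(1/9)(8/8) = 0.018182.
The prior-weighted likelihoods are 1/4 · 0.066667 = 0.016667, 1/4 · 0.085714 = 0.021429, 1/4 · 0.071429 = 0.017857, 1/4 · 0.018182 = 0.0045455; with total 0.060498.
So P(box C | data) = (0.017857) / (0.060498) = 0.29517.

0.295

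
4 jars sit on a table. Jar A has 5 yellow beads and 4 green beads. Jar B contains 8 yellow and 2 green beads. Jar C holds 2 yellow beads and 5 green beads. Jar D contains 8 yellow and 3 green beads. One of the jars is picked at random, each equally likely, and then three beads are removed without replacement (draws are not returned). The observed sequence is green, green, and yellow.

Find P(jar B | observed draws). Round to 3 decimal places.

0.058

Compute the likelihood of the observed sequence for each case: P(data | jar A) = (4/9)(3/8)(5/7) = 0.11905; P(data | jar B) = (2/10)(1/9)(8/8) = 0.022222; P(data | jar C) = (5/7)(4/6)(2/5) = 0.19048; P(data | jar D) = (3/11)(2/10)(8/9) = 0.048485.
Weighting by the prior gives 1/4 · 0.11905 = 0.029762, 1/4 · 0.022222 = 0.0055556, 1/4 · 0.19048 = 0.047619, 1/4 · 0.048485 = 0.012121; these sum to 0.095058.
So P(jar B | data) = (0.0055556) / (0.095058) = 0.058444.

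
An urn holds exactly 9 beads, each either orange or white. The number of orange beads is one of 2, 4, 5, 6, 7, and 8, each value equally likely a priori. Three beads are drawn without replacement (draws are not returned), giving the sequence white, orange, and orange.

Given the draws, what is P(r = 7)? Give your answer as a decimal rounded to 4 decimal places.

Under each hypothesis, the probability of the observed sequence is: P(data | r = 2) = (7/9)(2/8)(1/7) = 1/36; P(data | r = 4) = (5/9)(4/8)(3/7) = 5/42; P(data | r = 5) = (4/9)(5/8)(4/7) = 10/63; P(data | r = 6) = (3/9)(6/8)(5/7) = 5/28; P(data | r = 7) = (2/9)(7/8)(6/7) = 1/6; P(data | r = 8) = (1/9)(8/8)(7/7) = 1/9.
Multiplying each by its prior: 1/6 · 1/36 = 1/216, 1/6 · 5/42 = 5/252, 1/6 · 10/63 = 5/189, 1/6 · 5/28 = 5/168, 1/6 · 1/6 = 1/36, 1/6 · 1/9 = 1/54; these sum to 8/63.
By Bayes' rule, P(r = 7 | data) = (1/36) / (8/63) = 7/32.

0.2188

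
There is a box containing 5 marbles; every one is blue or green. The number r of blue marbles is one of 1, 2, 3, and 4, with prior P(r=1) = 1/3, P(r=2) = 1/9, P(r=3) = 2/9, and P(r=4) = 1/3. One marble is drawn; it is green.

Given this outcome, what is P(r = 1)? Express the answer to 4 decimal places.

Compute the likelihood of this draw for each case: P(data | r = 1) = (4/5) = 4/5; P(data | r = 2) = (3/5) = 3/5; P(data | r = 3) = (2/5) = 2/5; P(data | r = 4) = (1/5) = 1/5.
Weighting by the prior gives 1/3 · 4/5 = 4/15, 1/9 · 3/5 = 1/15, 2/9 · 2/5 = 4/45, 1/3 · 1/5 = 1/15; these sum to 22/45.
Hence P(r = 1 | data) = (4/15) / (22/45) = 6/11.

0.5455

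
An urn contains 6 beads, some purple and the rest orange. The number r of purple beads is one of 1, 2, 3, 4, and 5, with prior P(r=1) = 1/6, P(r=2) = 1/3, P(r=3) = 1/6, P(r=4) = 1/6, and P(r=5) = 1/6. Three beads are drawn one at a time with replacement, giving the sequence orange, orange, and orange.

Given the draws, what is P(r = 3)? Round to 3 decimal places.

0.093

For each hypothesis, P(data | H) works out to: P(data | r = 1) = (5/6)(5/6)(5/6) = 0.5787; P(data | r = 2) = (4/6)(4/6)(4/6) = 0.2963; P(data | r = 3) = (3/6)(3/6)(3/6) = 0.125; P(data | r = 4) = (2/6)(2/6)(2/6) = 0.037037; P(data | r = 5) = (1/6)(1/6)(1/6) = 0.0046296.
Multiplying each by its prior: 1/6 · 0.5787 = 0.096451, 1/3 · 0.2963 = 0.098765, 1/6 · 0.125 = 0.020833, 1/6 · 0.037037 = 0.0061728, 1/6 · 0.0046296 = 0.0007716; summing to 0.22299.
Hence P(r = 3 | data) = (0.020833) / (0.22299) = 0.093426.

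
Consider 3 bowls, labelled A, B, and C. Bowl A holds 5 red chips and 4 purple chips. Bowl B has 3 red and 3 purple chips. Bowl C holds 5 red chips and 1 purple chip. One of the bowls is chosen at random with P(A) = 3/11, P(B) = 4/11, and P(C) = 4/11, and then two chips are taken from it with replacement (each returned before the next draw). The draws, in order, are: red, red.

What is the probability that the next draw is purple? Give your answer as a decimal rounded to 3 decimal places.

0.292

For each hypothesis, P(data | H) works out to: P(data | bowl A) = (5/9)(5/9) = 25/81; P(data | bowl B) = (3/6)(3/6) = 1/4; P(data | bowl C) = (5/6)(5/6) = 25/36.
Weighting by the prior gives 3/11 · 25/81 = 25/297, 4/11 · 1/4 = 1/11, 4/11 · 25/36 = 25/99; with total 127/297.
The posterior is then P(bowl A | data) = 0.19685, P(bowl B | data) = 0.2126, P(bowl C | data) = 0.59055.
Averaging over the posterior, P(purple next | data) = (4/9)(0.19685) + (1/2)(0.2126) + (1/6)(0.59055) = 0.29221.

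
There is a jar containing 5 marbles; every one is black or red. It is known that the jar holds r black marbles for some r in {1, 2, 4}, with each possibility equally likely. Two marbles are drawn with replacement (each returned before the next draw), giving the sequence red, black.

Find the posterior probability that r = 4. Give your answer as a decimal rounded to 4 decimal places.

0.2857

For each hypothesis, P(data | H) works out to: P(data | r = 1) = (4/5)(1/5) = 4/25; P(data | r = 2) = (3/5)(2/5) = 6/25; P(data | r = 4) = (1/5)(4/5) = 4/25.
Weighting by the prior gives 1/3 · 4/25 = 4/75, 1/3 · 6/25 = 2/25, 1/3 · 4/25 = 4/75; with total 14/75.
So P(r = 4 | data) = (4/75) / (14/75) = 2/7.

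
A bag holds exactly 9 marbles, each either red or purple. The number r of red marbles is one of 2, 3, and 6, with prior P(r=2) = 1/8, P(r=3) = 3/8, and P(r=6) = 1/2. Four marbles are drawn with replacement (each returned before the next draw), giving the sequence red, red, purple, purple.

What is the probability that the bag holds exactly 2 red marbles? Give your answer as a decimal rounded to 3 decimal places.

Compute the likelihood of the observed sequence for each case: P(data | r = 2) = (2/9)(2/9)(7/9)(7/9) = 0.029873; P(data | r = 3) = (3/9)(3/9)(6/9)(6/9) = 0.049383; P(data | r = 6) = (6/9)(6/9)(3/9)(3/9) = 0.049383.
Weighting by the prior gives 1/8 · 0.029873 = 0.0037342, 3/8 · 0.049383 = 0.018519, 1/2 · 0.049383 = 0.024691; with total 0.046944.
So P(r = 2 | data) = (0.0037342) / (0.046944) = 0.079545.

0.080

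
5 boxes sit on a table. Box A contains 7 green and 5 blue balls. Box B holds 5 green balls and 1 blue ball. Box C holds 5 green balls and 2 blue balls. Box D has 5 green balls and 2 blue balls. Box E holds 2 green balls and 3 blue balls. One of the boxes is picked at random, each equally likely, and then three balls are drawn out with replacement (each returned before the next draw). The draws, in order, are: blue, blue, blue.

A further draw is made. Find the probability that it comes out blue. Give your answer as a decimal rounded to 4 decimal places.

Under each hypothesis, the probability of the observed sequence is: P(data | box A) = (5/12)(5/12)(5/12) = 0.072338; P(data | box B) = (1/6)(1/6)(1/6) = 0.0046296; P(data | box C) = (2/7)(2/7)(2/7) = 0.023324; P(data | box D) = (2/7)(2/7)(2/7) = 0.023324; P(data | box E) = (3/5)(3/5)(3/5) = 0.216.
The prior-weighted likelihoods are 1/5 · 0.072338 = 0.014468, 1/5 · 0.0046296 = 0.00092593, 1/5 · 0.023324 = 0.0046647, 1/5 · 0.023324 = 0.0046647, 1/5 · 0.216 = 0.0432; summing to 0.067923.
Normalising, the posterior is P(box A | data) = 0.213, P(box B | data) = 0.013632, P(box C | data) = 0.068677, P(box D | data) = 0.068677, P(box E | data) = 0.63601.
So P(blue next | data) = Σ P(blue next | H) P(H | data) = (5/12)(0.213) + (1/6)(0.013632) + (2/7)(0.068677) + (2/7)(0.068677) + (3/5)(0.63601) = 0.51187.

0.5119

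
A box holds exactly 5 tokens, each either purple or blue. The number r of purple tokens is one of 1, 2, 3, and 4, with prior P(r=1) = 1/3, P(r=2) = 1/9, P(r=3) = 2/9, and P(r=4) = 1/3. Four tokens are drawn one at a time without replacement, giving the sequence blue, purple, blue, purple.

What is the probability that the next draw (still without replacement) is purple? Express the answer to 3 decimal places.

0.667

Compute the likelihood of the observed sequence for each case: P(data | r = 1) = (4/5)(1/4)(3/3)(0/2) = 0; P(data | r = 2) = (3/5)(2/4)(2/3)(1/2) = 1/10; P(data | r = 3) = (2/5)(3/4)(1/3)(2/2) = 1/10; P(data | r = 4) = (1/5)(4/4)(0/3) = 0.
Weighting by the prior gives 1/3 · 0 = 0, 1/9 · 1/10 = 1/90, 2/9 · 1/10 = 1/45, 1/3 · 0 = 0; these sum to 1/30.
The posterior is then P(r = 1 | data) = 0, P(r = 2 | data) = 1/3, P(r = 3 | data) = 2/3, P(r = 4 | data) = 0.
Averaging over the posterior, P(purple next | data) = (0)(1/3) + (1)(2/3) = 2/3.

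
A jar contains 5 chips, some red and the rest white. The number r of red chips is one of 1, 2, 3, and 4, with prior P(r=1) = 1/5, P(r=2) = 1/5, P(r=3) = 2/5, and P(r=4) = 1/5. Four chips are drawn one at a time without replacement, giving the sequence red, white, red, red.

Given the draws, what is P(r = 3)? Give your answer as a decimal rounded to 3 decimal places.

0.500

For each hypothesis, P(data | H) works out to: P(data | r = 1) = (1/5)(4/4)(0/3) = 0; P(data | r = 2) = (2/5)(3/4)(1/3)(0/2) = 0; P(data | r = 3) = (3/5)(2/4)(2/3)(1/2) = 1/10; P(data | r = 4) = (4/5)(1/4)(3/3)(2/2) = 1/5.
The prior-weighted likelihoods are 1/5 · 0 = 0, 1/5 · 0 = 0, 2/5 · 1/10 = 1/25, 1/5 · 1/5 = 1/25; these sum to 2/25.
Hence P(r = 3 | data) = (1/25) / (2/25) = 1/2.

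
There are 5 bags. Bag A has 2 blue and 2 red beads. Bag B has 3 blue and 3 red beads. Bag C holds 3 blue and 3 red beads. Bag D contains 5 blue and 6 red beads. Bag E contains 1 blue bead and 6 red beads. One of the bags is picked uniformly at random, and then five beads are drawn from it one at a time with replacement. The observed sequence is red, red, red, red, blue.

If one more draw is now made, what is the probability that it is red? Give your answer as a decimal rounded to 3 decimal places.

0.639

The likelihood of the observed sequence under each hypothesis: P(data | bag A) = (2/4)(2/4)(2/4)(2/4)(2/4) = 0.03125; P(data | bag B) = (3/6)(3/6)(3/6)(3/6)(3/6) = 0.03125; P(data | bag C) = (3/6)(3/6)(3/6)(3/6)(3/6) = 0.03125; P(data | bag D) = (6/11)(6/11)(6/11)(6/11)(5/11) = 0.040236; P(data | bag E) = (6/7)(6/7)(6/7)(6/7)(1/7) = 0.077111.
Weighting by the prior gives 1/5 · 0.03125 = 0.00625, 1/5 · 0.03125 = 0.00625, 1/5 · 0.03125 = 0.00625, 1/5 · 0.040236 = 0.0080471, 1/5 · 0.077111 = 0.015422; summing to 0.042219.
Dividing through by the total gives posterior P(bag A | data) = 0.14804, P(bag B | data) = 0.14804, P(bag C | data) = 0.14804, P(bag D | data) = 0.1906, P(bag E | data) = 0.36529.
The predictive probability is P(red next | data) = (1/2)(0.14804) + (1/2)(0.14804) + (1/2)(0.14804) + (6/11)(0.1906) + (6/7)(0.36529) = 0.63912.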